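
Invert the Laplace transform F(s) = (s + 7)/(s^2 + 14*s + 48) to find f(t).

Rewrite the denominator: s^2 + 14*s + 48 = (s + 7)^2 - 1.
The form in (s + 7) signals a first-shifting-theorem factor e^(-7t).
Since L{cosh(t)} = s/(s^2 - 1), the inverse is e^(-7*t)*cosh(t).

f(t) = exp(-7*t)*cosh(t)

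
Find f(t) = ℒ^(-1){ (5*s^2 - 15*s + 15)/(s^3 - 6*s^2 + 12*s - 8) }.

Factor the denominator: s^3 - 6*s^2 + 12*s - 8 = (s - 2)^3.
Partial fraction decomposition gives [5/(s - 2)] + [5/(s - 2)^2] + [5/(s - 2)^3].
Invert each term: 5/(s - 2) ↔ 5e^(2t); 5/(s - 2)^2 ↔ 5t·e^(2t); 5/(s - 2)^3 ↔ (5/2)t^2·e^(2t).

f(t) = 5*t^2*exp(2*t)/2 + 5*t*exp(2*t) + 5*exp(2*t)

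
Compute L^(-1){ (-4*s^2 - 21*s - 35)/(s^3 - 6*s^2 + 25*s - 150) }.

Factor the denominator: s^3 - 6*s^2 + 25*s - 150 = (s - 6)*(s^2 + 25).
Partial fraction decomposition gives [-5/(s - 6)] + [s/(s^2 + 25)] + [-15/(s^2 + 25)].
Invert each term: -5/(s - 6) ↔ -5e^(6t); 1·s/(s^2 + 25) ↔ cos(5t); -3·5/(s^2 + 25) ↔ -3sin(5t).

-5*exp(6*t) - 3*sin(5*t) + cos(5*t)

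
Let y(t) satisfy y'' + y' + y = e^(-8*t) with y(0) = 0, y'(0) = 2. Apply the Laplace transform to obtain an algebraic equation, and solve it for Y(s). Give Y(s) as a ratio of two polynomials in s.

Apply the Laplace transform to the equation.
The derivative rules (L{y''} = s^2 Y - s·y(0) - y'(0) and L{y'} = sY - y(0), with y(0) = 0, y'(0) = 2) turn the left side into (s^2 + s + 1)Y - (2).
The right side is L{e^(-8*t)} = 1/(s + 8).
So (s^2 + s + 1)Y = 1/(s + 8) + (2).
Divide through and combine into a single rational function.

Y(s) = (2*s + 17)/(s^3 + 9*s^2 + 9*s + 8)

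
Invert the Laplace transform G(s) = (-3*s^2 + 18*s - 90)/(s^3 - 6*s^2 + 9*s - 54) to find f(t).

f(t) = -2*exp(6*t) + 4*sin(3*t) - cos(3*t)

Factor the denominator: s^3 - 6*s^2 + 9*s - 54 = (s - 6)*(s^2 + 9).
Partial fraction decomposition gives [-2/(s - 6)] + [-s/(s^2 + 9)] + [12/(s^2 + 9)].
Invert each term: -2/(s - 6) ↔ -2e^(6t); -1·s/(s^2 + 9) ↔ -cos(3t); 4·3/(s^2 + 9) ↔ 4sin(3t).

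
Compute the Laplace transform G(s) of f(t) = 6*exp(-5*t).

G(s) = 6/(s + 5)

L{6} = 6/s.
By the first shifting theorem, multiplying by e^(-5t) replaces s with s + 5.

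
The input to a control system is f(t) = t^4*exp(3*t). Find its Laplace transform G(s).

G(s) = 24/(s - 3)^5

L{t^4} = 4!/s^5 = 24/s^5.
By the first shifting theorem, multiplying by e^(3t) replaces s with s - 3.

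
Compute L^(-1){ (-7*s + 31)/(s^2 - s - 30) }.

-exp(6*t) - 6*exp(-5*t)

Factor the denominator: s^2 - s - 30 = (s - 6)*(s + 5).
Partial fraction decomposition gives [-6/(s + 5)] + [-1/(s - 6)].
Invert each term: -6/(s + 5) ↔ -6e^(-5t); -1/(s - 6) ↔ -e^(6t).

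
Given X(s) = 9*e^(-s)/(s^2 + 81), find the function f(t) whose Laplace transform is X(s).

f(t) = Heaviside(t - 1)*(sin(9*t - 9))

The factor e^(-s) signals a time shift by c = 1 (second shifting theorem).
L{sin(9t)} = 9/(s^2 + 81), so L^-1{9/(s^2 + 81)} = sin(9*t).
Hence the inverse is u(t - 1) times that function evaluated at t - 1.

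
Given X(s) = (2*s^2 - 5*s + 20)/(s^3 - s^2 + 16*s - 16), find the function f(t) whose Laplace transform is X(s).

f(t) = exp(t) - sin(4*t) + cos(4*t)

Factor the denominator: s^3 - s^2 + 16*s - 16 = (s - 1)*(s^2 + 16).
Partial fraction decomposition gives [1/(s - 1)] + [s/(s^2 + 16)] + [-4/(s^2 + 16)].
Invert each term: 1/(s - 1) ↔ e^(t); 1·s/(s^2 + 16) ↔ cos(4t); -1·4/(s^2 + 16) ↔ -sin(4t).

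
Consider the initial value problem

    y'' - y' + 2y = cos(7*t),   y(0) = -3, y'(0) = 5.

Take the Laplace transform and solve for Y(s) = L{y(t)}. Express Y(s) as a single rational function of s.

Y(s) = (-3*s^3 + 8*s^2 - 146*s + 392)/(s^4 - s^3 + 51*s^2 - 49*s + 98)

Transform both sides with L{·}.
The derivative rules (L{y''} = s^2 Y - s·y(0) - y'(0) and L{y'} = sY - y(0), with y(0) = -3, y'(0) = 5) turn the left side into (s^2 - s + 2)Y - (-3*s + 8).
The right side is L{cos(7*t)} = s/(s^2 + 49).
So (s^2 - s + 2)Y = s/(s^2 + 49) + (-3*s + 8).
Divide through and combine into a single rational function.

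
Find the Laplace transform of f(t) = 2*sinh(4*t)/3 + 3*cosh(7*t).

Apply the Laplace transform termwise.
(2/3)·[L{sinh(4t)} = 4/(s^2 - 16)]; (3)·[L{cosh(7t)} = s/(s^2 - 49)].

3*s/(s^2 - 49) + 8/(3*(s^2 - 16))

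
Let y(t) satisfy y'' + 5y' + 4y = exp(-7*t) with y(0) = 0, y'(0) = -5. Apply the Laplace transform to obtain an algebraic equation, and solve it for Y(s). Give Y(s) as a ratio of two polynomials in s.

Y(s) = (-5*s - 34)/(s^3 + 12*s^2 + 39*s + 28)

Laplace-transform each side.
With L{y''} = s^2 Y - s·y(0) - y'(0) and L{y'} = sY - y(0), with y(0) = 0, y'(0) = -5: the LHS transforms to (s^2 + 5*s + 4)Y - (-5).
The right side is L{exp(-7*t)} = 1/(s + 7).
So (s^2 + 5*s + 4)Y = 1/(s + 7) + (-5).
Divide through and combine into a single rational function.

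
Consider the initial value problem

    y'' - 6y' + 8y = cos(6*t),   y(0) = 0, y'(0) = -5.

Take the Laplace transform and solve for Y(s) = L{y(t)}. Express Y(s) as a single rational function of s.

Transform both sides with L{·}.
With L{y''} = s^2 Y - s·y(0) - y'(0) and L{y'} = sY - y(0), with y(0) = 0, y'(0) = -5: the LHS transforms to (s^2 - 6*s + 8)Y - (-5).
The right side is L{cos(6*t)} = s/(s^2 + 36).
So (s^2 - 6*s + 8)Y = s/(s^2 + 36) + (-5).
Solve for Y(s) and write it as one ratio of polynomials.

Y(s) = (-5*s^2 + s - 180)/(s^4 - 6*s^3 + 44*s^2 - 216*s + 288)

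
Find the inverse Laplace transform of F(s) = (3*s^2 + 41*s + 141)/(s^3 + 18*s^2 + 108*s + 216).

3*t^2*exp(-6*t)/2 + 5*t*exp(-6*t) + 3*exp(-6*t)

Factor the denominator: s^3 + 18*s^2 + 108*s + 216 = (s + 6)^3.
Partial fraction decomposition gives [3/(s + 6)] + [5/(s + 6)^2] + [3/(s + 6)^3].
Invert each term: 3/(s + 6) ↔ 3e^(-6t); 5/(s + 6)^2 ↔ 5t·e^(-6t); 3/(s + 6)^3 ↔ (3/2)t^2·e^(-6t).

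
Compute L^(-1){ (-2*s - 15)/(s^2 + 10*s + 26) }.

-5*exp(-5*t)*sin(t) - 2*exp(-5*t)*cos(t)

Complete the square in the denominator: s^2 + 10*s + 26 = (s + 5)^2 + 1^2.
Split the numerator to match: -2*s - 15 = -2·(s + 5) - 5·1.
Invert each term: -2·(s + 5)/((s + 5)^2 + 1) ↔ -2e^(-5t)cos(t); -5·1/((s + 5)^2 + 1) ↔ -5e^(-5t)sin(t).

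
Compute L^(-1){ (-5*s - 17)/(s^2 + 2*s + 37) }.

Complete the square in the denominator: s^2 + 2*s + 37 = (s + 1)^2 + 6^2.
Split the numerator to match: -5*s - 17 = -5·(s + 1) - 2·6.
Invert each term: -5·(s + 1)/((s + 1)^2 + 36) ↔ -5e^(-t)cos(6t); -2·6/((s + 1)^2 + 36) ↔ -2e^(-t)sin(6t).

-2*exp(-t)*sin(6*t) - 5*exp(-t)*cos(6*t)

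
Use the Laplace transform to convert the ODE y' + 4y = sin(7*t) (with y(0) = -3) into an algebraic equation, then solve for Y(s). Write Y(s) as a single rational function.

Transform both sides with L{·}.
Using L{y'} = sY - y(0) = sY - (-3), the left side becomes (s + 4)Y - (-3).
The right side is L{sin(7*t)} = 7/(s^2 + 49).
So (s + 4)Y = 7/(s^2 + 49) + (-3).
Divide through and combine into a single rational function.

Y(s) = (-3*s^2 - 140)/(s^3 + 4*s^2 + 49*s + 196)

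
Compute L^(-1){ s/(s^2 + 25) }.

cos(5*t)

Since L{cos(5t)} = s/(s^2 + 25), the inverse is cos(5*t).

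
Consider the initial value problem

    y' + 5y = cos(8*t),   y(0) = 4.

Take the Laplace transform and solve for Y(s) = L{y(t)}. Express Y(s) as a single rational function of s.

Y(s) = (4*s^2 + s + 256)/(s^3 + 5*s^2 + 64*s + 320)

Transform both sides with L{·}.
With L{y'} = sY - y(0) = sY - 4: the LHS transforms to (s + 5)Y - (4).
The right side is L{cos(8*t)} = s/(s^2 + 64).
So (s + 5)Y = s/(s^2 + 64) + (4).
Divide through and combine into a single rational function.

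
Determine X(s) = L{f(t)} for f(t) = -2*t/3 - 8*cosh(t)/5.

X(s) = -8*s/(5*(s^2 - 1)) - 2/(3*s^2)

By linearity of the Laplace transform, transform each term separately.
(-2/3)·[L{t} = 1!/s^2 = 1/s^2]; (-8/5)·[L{cosh(t)} = s/(s^2 - 1)].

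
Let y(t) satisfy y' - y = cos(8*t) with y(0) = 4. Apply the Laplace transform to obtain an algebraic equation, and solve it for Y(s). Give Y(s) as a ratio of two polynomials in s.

Transform both sides with L{·}.
With L{y'} = sY - y(0) = sY - 4: the LHS transforms to (s - 1)Y - (4).
The right side is L{cos(8*t)} = s/(s^2 + 64).
So (s - 1)Y = s/(s^2 + 64) + (4).
Isolate Y and clear denominators.

Y(s) = (4*s^2 + s + 256)/(s^3 - s^2 + 64*s - 64)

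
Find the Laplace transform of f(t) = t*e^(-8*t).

(s + 8)^(-2)

L{e^(-8t)} = 1/(s + 8).
Then apply L{t·g(t)} = -d/ds[G(s)] with G(s) = 1/(s + 8):
differentiating 1 time and applying the sign gives (s + 8)^(-2).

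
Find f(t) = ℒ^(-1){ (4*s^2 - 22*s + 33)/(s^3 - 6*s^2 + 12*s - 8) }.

Factor the denominator: s^3 - 6*s^2 + 12*s - 8 = (s - 2)^3.
Partial fraction decomposition gives [4/(s - 2)] + [-6/(s - 2)^2] + [5/(s - 2)^3].
Invert each term: 4/(s - 2) ↔ 4e^(2t); -6/(s - 2)^2 ↔ -6t·e^(2t); 5/(s - 2)^3 ↔ (5/2)t^2·e^(2t).

f(t) = 5*t^2*exp(2*t)/2 - 6*t*exp(2*t) + 4*exp(2*t)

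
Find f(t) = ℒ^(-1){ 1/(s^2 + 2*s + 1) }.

f(t) = t*exp(-t)

Rewrite the denominator: s^2 + 2*s + 1 = (s + 1)^2.
The form in (s + 1) signals a first-shifting-theorem factor e^(-t).
Since L{t} = 1!/s^2 = 1/s^2, the inverse is t*e^(-t).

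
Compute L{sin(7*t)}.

7/(s^2 + 49)

L{sin(7t)} = 7/(s^2 + 49).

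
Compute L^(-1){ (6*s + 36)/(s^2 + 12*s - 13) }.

6*exp(-6*t)*cosh(7*t)

Rewrite the denominator: s^2 + 12*s - 13 = (s + 6)^2 - 49.
The form in (s + 6) signals a first-shifting-theorem factor e^(-6t).
Since L{cosh(7t)} = s/(s^2 - 49), the inverse is exp(-6*t)*cosh(7*t), scaled by 6.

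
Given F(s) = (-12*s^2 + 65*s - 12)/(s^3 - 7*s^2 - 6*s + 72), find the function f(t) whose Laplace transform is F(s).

Factor the denominator: s^3 - 7*s^2 - 6*s + 72 = (s - 6)*(s - 4)*(s + 3).
Partial fraction decomposition gives [-4/(s - 4)] + [-3/(s - 6)] + [-5/(s + 3)].
Invert each term: -4/(s - 4) ↔ -4e^(4t); -3/(s - 6) ↔ -3e^(6t); -5/(s + 3) ↔ -5e^(-3t).

f(t) = -3*exp(6*t) - 4*exp(4*t) - 5*exp(-3*t)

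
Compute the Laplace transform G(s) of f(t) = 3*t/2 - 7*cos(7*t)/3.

G(s) = -7*s/(3*(s^2 + 49)) + 3/(2*s^2)

By linearity of the Laplace transform, transform each term separately.
(3/2)·[L{t} = 1!/s^2 = 1/s^2]; (-7/3)·[L{cos(7t)} = s/(s^2 + 49)].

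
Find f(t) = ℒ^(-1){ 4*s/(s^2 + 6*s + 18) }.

Complete the square in the denominator: s^2 + 6*s + 18 = (s + 3)^2 + 3^2.
Split the numerator to match: 4*s = 4·(s + 3) - 4·3.
Invert each term: 4·(s + 3)/((s + 3)^2 + 9) ↔ 4e^(-3t)cos(3t); -4·3/((s + 3)^2 + 9) ↔ -4e^(-3t)sin(3t).

f(t) = -4*exp(-3*t)*sin(3*t) + 4*exp(-3*t)*cos(3*t)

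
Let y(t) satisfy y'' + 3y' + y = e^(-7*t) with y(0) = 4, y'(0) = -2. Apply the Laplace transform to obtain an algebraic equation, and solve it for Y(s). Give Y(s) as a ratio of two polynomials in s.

Y(s) = (4*s^2 + 38*s + 71)/(s^3 + 10*s^2 + 22*s + 7)

Laplace-transform each side.
With L{y''} = s^2 Y - s·y(0) - y'(0) and L{y'} = sY - y(0), with y(0) = 4, y'(0) = -2: the LHS transforms to (s^2 + 3*s + 1)Y - (4*s + 10).
The right side is L{e^(-7*t)} = 1/(s + 7).
So (s^2 + 3*s + 1)Y = 1/(s + 7) + (4*s + 10).
Divide through and combine into a single rational function.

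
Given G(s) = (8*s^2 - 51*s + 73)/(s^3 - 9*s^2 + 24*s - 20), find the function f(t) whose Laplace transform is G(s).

f(t) = -t*exp(2*t) + 2*exp(5*t) + 6*exp(2*t)

Factor the denominator: s^3 - 9*s^2 + 24*s - 20 = (s - 5)*(s - 2)^2.
Partial fraction decomposition gives [6/(s - 2)] + [-1/(s - 2)^2] + [2/(s - 5)].
Invert each term: 6/(s - 2) ↔ 6e^(2t); -1/(s - 2)^2 ↔ -t·e^(2t); 2/(s - 5) ↔ 2e^(5t).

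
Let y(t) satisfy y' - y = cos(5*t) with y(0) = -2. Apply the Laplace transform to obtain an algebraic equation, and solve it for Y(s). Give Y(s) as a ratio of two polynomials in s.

Y(s) = (-2*s^2 + s - 50)/(s^3 - s^2 + 25*s - 25)

Take the Laplace transform of both sides.
Using L{y'} = sY - y(0) = sY - (-2), the left side becomes (s - 1)Y - (-2).
The right side is L{cos(5*t)} = s/(s^2 + 25).
So (s - 1)Y = s/(s^2 + 25) + (-2).
Isolate Y and clear denominators.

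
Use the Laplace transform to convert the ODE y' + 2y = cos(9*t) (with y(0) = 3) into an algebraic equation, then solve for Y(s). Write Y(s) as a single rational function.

Apply the Laplace transform to the equation.
With L{y'} = sY - y(0) = sY - 3: the LHS transforms to (s + 2)Y - (3).
The right side is L{cos(9*t)} = s/(s^2 + 81).
So (s + 2)Y = s/(s^2 + 81) + (3).
Divide through and combine into a single rational function.

Y(s) = (3*s^2 + s + 243)/(s^3 + 2*s^2 + 81*s + 162)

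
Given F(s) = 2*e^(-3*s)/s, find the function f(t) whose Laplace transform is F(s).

The factor e^(-3s) signals a time shift by c = 3 (second shifting theorem).
L{2} = 2/s, so L^-1{2/s} = 2.
Hence the inverse is u(t - 3) times that function evaluated at t - 3.

f(t) = Heaviside(t - 3)*(2)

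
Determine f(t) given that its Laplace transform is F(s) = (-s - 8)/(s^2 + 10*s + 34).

f(t) = -exp(-5*t)*sin(3*t) - exp(-5*t)*cos(3*t)

Complete the square in the denominator: s^2 + 10*s + 34 = (s + 5)^2 + 3^2.
Split the numerator to match: -s - 8 = -1·(s + 5) - 1·3.
Invert each term: -1·(s + 5)/((s + 5)^2 + 9) ↔ -e^(-5t)cos(3t); -1·3/((s + 5)^2 + 9) ↔ -e^(-5t)sin(3t).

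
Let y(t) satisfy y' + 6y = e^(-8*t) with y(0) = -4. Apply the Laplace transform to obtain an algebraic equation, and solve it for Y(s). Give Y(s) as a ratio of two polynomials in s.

Transform both sides with L{·}.
The derivative rules (L{y'} = sY - y(0) = sY - (-4)) turn the left side into (s + 6)Y - (-4).
The right side is L{e^(-8*t)} = 1/(s + 8).
So (s + 6)Y = 1/(s + 8) + (-4).
Isolate Y and clear denominators.

Y(s) = (-4*s - 31)/(s^2 + 14*s + 48)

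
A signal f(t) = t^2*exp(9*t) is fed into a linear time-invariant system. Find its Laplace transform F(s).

L{e^(9t)} = 1/(s - 9).
Then apply L{t^2·g(t)} = (-1)^2 d^2/ds^2[G(s)] with G(s) = 1/(s - 9):
differentiating 2 times and applying the sign gives 2/(s - 9)^3.

F(s) = 2/(s - 9)^3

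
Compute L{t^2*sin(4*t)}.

8*(3*s^2 - 16)/(s^2 + 16)^3

L{sin(4t)} = 4/(s^2 + 16).
Then apply L{t^2·g(t)} = (-1)^2 d^2/ds^2[G(s)] with G(s) = 4/(s^2 + 16):
differentiating 2 times and applying the sign gives 8*(3*s^2 - 16)/(s^2 + 16)^3.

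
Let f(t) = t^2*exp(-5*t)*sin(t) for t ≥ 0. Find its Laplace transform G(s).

L{sin(t)} = 1/(s^2 + 1).
Multiplying by e^(-5t) shifts s → s + 5, so L{exp(-5*t)*sin(t)} = 1/((s + 5)^2 + 1).
Then apply L{t^2·g(t)} = (-1)^2 d^2/ds^2[H(s)] with H(s) = 1/((s + 5)^2 + 1):
differentiating 2 times and applying the sign gives 2*(3*s^2 + 30*s + 74)/(s^2 + 10*s + 26)^3.

G(s) = 2*(3*s^2 + 30*s + 74)/(s^2 + 10*s + 26)^3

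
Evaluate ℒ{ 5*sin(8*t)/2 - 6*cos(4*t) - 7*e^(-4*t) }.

By linearity of the Laplace transform, transform each term separately.
(5/2)·[L{sin(8t)} = 8/(s^2 + 64)]; (-6)·[L{cos(4t)} = s/(s^2 + 16)]; (-7)·[L{e^(-4t)} = 1/(s + 4)].

-6*s/(s^2 + 16) + 20/(s^2 + 64) - 7/(s + 4)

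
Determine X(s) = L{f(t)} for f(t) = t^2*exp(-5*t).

L{e^(-5t)} = 1/(s + 5).
Then apply L{t^2·g(t)} = (-1)^2 d^2/ds^2[G(s)] with G(s) = 1/(s + 5):
differentiating 2 times and applying the sign gives 2/(s + 5)^3.

X(s) = 2/(s + 5)^3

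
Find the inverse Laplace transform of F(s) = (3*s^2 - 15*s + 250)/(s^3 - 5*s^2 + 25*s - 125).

Factor the denominator: s^3 - 5*s^2 + 25*s - 125 = (s - 5)*(s^2 + 25).
Partial fraction decomposition gives [5/(s - 5)] + [-2*s/(s^2 + 25)] + [-25/(s^2 + 25)].
Invert each term: 5/(s - 5) ↔ 5e^(5t); -2·s/(s^2 + 25) ↔ -2cos(5t); -5·5/(s^2 + 25) ↔ -5sin(5t).

5*exp(5*t) - 5*sin(5*t) - 2*cos(5*t)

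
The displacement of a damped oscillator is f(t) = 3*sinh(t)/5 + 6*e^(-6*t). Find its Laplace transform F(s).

F(s) = 3/(5*(s^2 - 1)) + 6/(s + 6)

By linearity of the Laplace transform, transform each term separately.
(3/5)·[L{sinh(t)} = 1/(s^2 - 1)]; (6)·[L{e^(-6t)} = 1/(s + 6)].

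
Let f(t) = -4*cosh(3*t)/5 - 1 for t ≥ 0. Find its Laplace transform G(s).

G(s) = -4*s/(5*(s^2 - 9)) - 1/s

The transform is linear, so treat each term independently.
(-4/5)·[L{cosh(3t)} = s/(s^2 - 9)]; L{-1} = -1/s.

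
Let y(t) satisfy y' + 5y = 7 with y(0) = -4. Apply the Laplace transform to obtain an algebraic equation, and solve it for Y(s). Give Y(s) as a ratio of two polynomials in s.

Take the Laplace transform of both sides.
With L{y'} = sY - y(0) = sY - (-4): the LHS transforms to (s + 5)Y - (-4).
The right side is L{7} = 7/s.
So (s + 5)Y = 7/s + (-4).
Isolate Y and clear denominators.

Y(s) = (-4*s + 7)/(s^2 + 5*s)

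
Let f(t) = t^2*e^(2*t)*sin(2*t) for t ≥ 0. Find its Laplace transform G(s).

G(s) = 4*(3*s^2 - 12*s + 8)/(s^2 - 4*s + 8)^3

L{sin(2t)} = 2/(s^2 + 4).
Multiplying by e^(2t) shifts s → s - 2, so L{e^(2*t)*sin(2*t)} = 2/((s - 2)^2 + 4).
Then apply L{t^2·g(t)} = (-1)^2 d^2/ds^2[H(s)] with H(s) = 2/((s - 2)^2 + 4):
differentiating 2 times and applying the sign gives 4*(3*s^2 - 12*s + 8)/(s^2 - 4*s + 8)^3.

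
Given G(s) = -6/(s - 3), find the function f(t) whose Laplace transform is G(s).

f(t) = -6*exp(3*t)

Since L{e^(3t)} = 1/(s - 3), the inverse is e^(3*t), scaled by -6.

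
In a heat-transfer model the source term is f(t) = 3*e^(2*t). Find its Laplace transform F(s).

F(s) = 3/(s - 2)

L{3} = 3/s.
By the first shifting theorem, multiplying by e^(2t) replaces s with s - 2.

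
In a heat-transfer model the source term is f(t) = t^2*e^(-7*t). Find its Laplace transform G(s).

G(s) = 2/(s + 7)^3

L{t^2} = 2!/s^3 = 2/s^3.
By the first shifting theorem, multiplying by e^(-7t) replaces s with s + 7.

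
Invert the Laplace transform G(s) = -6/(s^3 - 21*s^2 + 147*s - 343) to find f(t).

f(t) = -3*t^2*exp(7*t)

Rewrite the denominator: s^3 - 21*s^2 + 147*s - 343 = (s - 7)^3.
The form in (s - 7) signals a first-shifting-theorem factor e^(7t).
Since L{t^2} = 2!/s^3 = 2/s^3, the inverse is t^2*exp(7*t), scaled by -3.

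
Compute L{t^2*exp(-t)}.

2/(s + 1)^3

L{e^(-t)} = 1/(s + 1).
Then apply L{t^2·g(t)} = (-1)^2 d^2/ds^2[G(s)] with G(s) = 1/(s + 1):
differentiating 2 times and applying the sign gives 2/(s + 1)^3.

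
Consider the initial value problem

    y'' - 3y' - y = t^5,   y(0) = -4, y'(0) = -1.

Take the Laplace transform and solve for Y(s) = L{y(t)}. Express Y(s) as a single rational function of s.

Apply the Laplace transform to the equation.
The derivative rules (L{y''} = s^2 Y - s·y(0) - y'(0) and L{y'} = sY - y(0), with y(0) = -4, y'(0) = -1) turn the left side into (s^2 - 3*s - 1)Y - (-4*s + 11).
The right side is L{t^5} = 120/s^6.
So (s^2 - 3*s - 1)Y = 120/s^6 + (-4*s + 11).
Isolate Y and clear denominators.

Y(s) = (-4*s^7 + 11*s^6 + 120)/(s^8 - 3*s^7 - s^6)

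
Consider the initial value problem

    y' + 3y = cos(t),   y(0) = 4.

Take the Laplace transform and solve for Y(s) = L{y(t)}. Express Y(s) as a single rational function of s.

Y(s) = (4*s^2 + s + 4)/(s^3 + 3*s^2 + s + 3)

Apply the Laplace transform to the equation.
Using L{y'} = sY - y(0) = sY - 4, the left side becomes (s + 3)Y - (4).
The right side is L{cos(t)} = s/(s^2 + 1).
So (s + 3)Y = s/(s^2 + 1) + (4).
Isolate Y and clear denominators.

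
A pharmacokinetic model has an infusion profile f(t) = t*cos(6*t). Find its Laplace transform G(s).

L{cos(6t)} = s/(s^2 + 36).
Then apply L{t·g(t)} = -d/ds[H(s)] with H(s) = s/(s^2 + 36):
differentiating 1 time and applying the sign gives (s - 6)*(s + 6)/(s^2 + 36)^2.

G(s) = (s - 6)*(s + 6)/(s^2 + 36)^2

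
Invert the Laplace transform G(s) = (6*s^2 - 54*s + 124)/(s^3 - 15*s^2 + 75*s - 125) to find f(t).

f(t) = 2*t^2*exp(5*t) + 6*t*exp(5*t) + 6*exp(5*t)

Factor the denominator: s^3 - 15*s^2 + 75*s - 125 = (s - 5)^3.
Partial fraction decomposition gives [6/(s - 5)] + [6/(s - 5)^2] + [4/(s - 5)^3].
Invert each term: 6/(s - 5) ↔ 6e^(5t); 6/(s - 5)^2 ↔ 6t·e^(5t); 4/(s - 5)^3 ↔ (2)t^2·e^(5t).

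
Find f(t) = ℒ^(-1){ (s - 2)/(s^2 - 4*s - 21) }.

Rewrite the denominator: s^2 - 4*s - 21 = (s - 2)^2 - 25.
The form in (s - 2) signals a first-shifting-theorem factor e^(2t).
Since L{cosh(5t)} = s/(s^2 - 25), the inverse is e^(2*t)*cosh(5*t).

f(t) = exp(2*t)*cosh(5*t)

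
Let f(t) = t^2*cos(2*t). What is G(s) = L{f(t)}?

G(s) = 2*s*(s^2 - 12)/(s^2 + 4)^3

L{cos(2t)} = s/(s^2 + 4).
Then apply L{t^2·g(t)} = (-1)^2 d^2/ds^2[H(s)] with H(s) = s/(s^2 + 4):
differentiating 2 times and applying the sign gives 2*s*(s^2 - 12)/(s^2 + 4)^3.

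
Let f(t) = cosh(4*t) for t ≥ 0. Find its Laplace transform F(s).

L{cosh(4t)} = s/(s^2 - 16).

F(s) = s/(s^2 - 16)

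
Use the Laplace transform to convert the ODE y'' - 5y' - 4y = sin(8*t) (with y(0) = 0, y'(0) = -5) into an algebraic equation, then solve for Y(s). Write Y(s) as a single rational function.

Laplace-transform each side.
Using L{y''} = s^2 Y - s·y(0) - y'(0) and L{y'} = sY - y(0), with y(0) = 0, y'(0) = -5, the left side becomes (s^2 - 5*s - 4)Y - (-5).
The right side is L{sin(8*t)} = 8/(s^2 + 64).
So (s^2 - 5*s - 4)Y = 8/(s^2 + 64) + (-5).
Isolate Y and clear denominators.

Y(s) = (-5*s^2 - 312)/(s^4 - 5*s^3 + 60*s^2 - 320*s - 256)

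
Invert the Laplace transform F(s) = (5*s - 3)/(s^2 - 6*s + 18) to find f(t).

f(t) = 4*exp(3*t)*sin(3*t) + 5*exp(3*t)*cos(3*t)

Complete the square in the denominator: s^2 - 6*s + 18 = (s - 3)^2 + 3^2.
Split the numerator to match: 5*s - 3 = 5·(s - 3) + 4·3.
Invert each term: 5·(s - 3)/((s - 3)^2 + 9) ↔ 5e^(3t)cos(3t); 4·3/((s - 3)^2 + 9) ↔ 4e^(3t)sin(3t).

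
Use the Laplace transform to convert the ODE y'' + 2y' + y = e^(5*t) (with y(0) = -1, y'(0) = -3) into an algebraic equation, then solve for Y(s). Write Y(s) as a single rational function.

Y(s) = (-s^2 + 26)/(s^3 - 3*s^2 - 9*s - 5)

Transform both sides with L{·}.
With L{y''} = s^2 Y - s·y(0) - y'(0) and L{y'} = sY - y(0), with y(0) = -1, y'(0) = -3: the LHS transforms to (s^2 + 2*s + 1)Y - (-s - 5).
The right side is L{e^(5*t)} = 1/(s - 5).
So (s^2 + 2*s + 1)Y = 1/(s - 5) + (-s - 5).
Divide through and combine into a single rational function.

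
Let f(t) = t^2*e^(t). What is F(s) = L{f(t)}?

L{e^(t)} = 1/(s - 1).
Then apply L{t^2·g(t)} = (-1)^2 d^2/ds^2[G(s)] with G(s) = 1/(s - 1):
differentiating 2 times and applying the sign gives 2/(s - 1)^3.

F(s) = 2/(s - 1)^3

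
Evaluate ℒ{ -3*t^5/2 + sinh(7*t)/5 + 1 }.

By linearity of the Laplace transform, transform each term separately.
L{1} = 1/s; (1/5)·[L{sinh(7t)} = 7/(s^2 - 49)]; (-3/2)·[L{t^5} = 5!/s^6 = 120/s^6].

7/(5*(s^2 - 49)) + 1/s - 180/s^6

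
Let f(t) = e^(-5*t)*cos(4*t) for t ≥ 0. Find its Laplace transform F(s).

L{cos(4t)} = s/(s^2 + 16).
By the first shifting theorem, multiplying by e^(-5t) replaces s with s + 5.

F(s) = (s + 5)/((s + 5)^2 + 16)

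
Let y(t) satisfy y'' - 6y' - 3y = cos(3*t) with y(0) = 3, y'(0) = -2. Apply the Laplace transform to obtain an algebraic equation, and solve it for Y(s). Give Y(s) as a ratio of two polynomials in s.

Transform both sides with L{·}.
The derivative rules (L{y''} = s^2 Y - s·y(0) - y'(0) and L{y'} = sY - y(0), with y(0) = 3, y'(0) = -2) turn the left side into (s^2 - 6*s - 3)Y - (3*s - 20).
The right side is L{cos(3*t)} = s/(s^2 + 9).
So (s^2 - 6*s - 3)Y = s/(s^2 + 9) + (3*s - 20).
Isolate Y and clear denominators.

Y(s) = (3*s^3 - 20*s^2 + 28*s - 180)/(s^4 - 6*s^3 + 6*s^2 - 54*s - 27)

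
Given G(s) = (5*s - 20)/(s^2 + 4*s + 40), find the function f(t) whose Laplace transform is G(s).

Complete the square in the denominator: s^2 + 4*s + 40 = (s + 2)^2 + 6^2.
Split the numerator to match: 5*s - 20 = 5·(s + 2) - 5·6.
Invert each term: 5·(s + 2)/((s + 2)^2 + 36) ↔ 5e^(-2t)cos(6t); -5·6/((s + 2)^2 + 36) ↔ -5e^(-2t)sin(6t).

f(t) = -5*exp(-2*t)*sin(6*t) + 5*exp(-2*t)*cos(6*t)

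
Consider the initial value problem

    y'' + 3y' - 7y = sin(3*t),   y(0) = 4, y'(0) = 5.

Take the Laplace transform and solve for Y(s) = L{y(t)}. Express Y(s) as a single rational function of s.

Take the Laplace transform of both sides.
With L{y''} = s^2 Y - s·y(0) - y'(0) and L{y'} = sY - y(0), with y(0) = 4, y'(0) = 5: the LHS transforms to (s^2 + 3*s - 7)Y - (4*s + 17).
The right side is L{sin(3*t)} = 3/(s^2 + 9).
So (s^2 + 3*s - 7)Y = 3/(s^2 + 9) + (4*s + 17).
Isolate Y and clear denominators.

Y(s) = (4*s^3 + 17*s^2 + 36*s + 156)/(s^4 + 3*s^3 + 2*s^2 + 27*s - 63)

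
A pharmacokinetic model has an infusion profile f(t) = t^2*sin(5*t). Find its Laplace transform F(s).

F(s) = 10*(3*s^2 - 25)/(s^2 + 25)^3

L{sin(5t)} = 5/(s^2 + 25).
Then apply L{t^2·g(t)} = (-1)^2 d^2/ds^2[G(s)] with G(s) = 5/(s^2 + 25):
differentiating 2 times and applying the sign gives 10*(3*s^2 - 25)/(s^2 + 25)^3.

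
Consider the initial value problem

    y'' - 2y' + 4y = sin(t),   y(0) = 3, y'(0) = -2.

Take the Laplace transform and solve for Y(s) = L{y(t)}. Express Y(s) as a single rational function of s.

Transform both sides with L{·}.
With L{y''} = s^2 Y - s·y(0) - y'(0) and L{y'} = sY - y(0), with y(0) = 3, y'(0) = -2: the LHS transforms to (s^2 - 2*s + 4)Y - (3*s - 8).
The right side is L{sin(t)} = 1/(s^2 + 1).
So (s^2 - 2*s + 4)Y = 1/(s^2 + 1) + (3*s - 8).
Divide through and combine into a single rational function.

Y(s) = (3*s^3 - 8*s^2 + 3*s - 7)/(s^4 - 2*s^3 + 5*s^2 - 2*s + 4)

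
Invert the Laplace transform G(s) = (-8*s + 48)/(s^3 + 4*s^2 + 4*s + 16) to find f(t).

f(t) = 4*sin(2*t) - 4*cos(2*t) + 4*exp(-4*t)

Factor the denominator: s^3 + 4*s^2 + 4*s + 16 = (s + 4)*(s^2 + 4).
Partial fraction decomposition gives [4/(s + 4)] + [-4*s/(s^2 + 4)] + [8/(s^2 + 4)].
Invert each term: 4/(s + 4) ↔ 4e^(-4t); -4·s/(s^2 + 4) ↔ -4cos(2t); 4·2/(s^2 + 4) ↔ 4sin(2t).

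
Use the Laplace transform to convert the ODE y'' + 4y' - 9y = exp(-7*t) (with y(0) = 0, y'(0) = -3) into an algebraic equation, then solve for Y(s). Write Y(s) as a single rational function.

Y(s) = (-3*s - 20)/(s^3 + 11*s^2 + 19*s - 63)

Take the Laplace transform of both sides.
Using L{y''} = s^2 Y - s·y(0) - y'(0) and L{y'} = sY - y(0), with y(0) = 0, y'(0) = -3, the left side becomes (s^2 + 4*s - 9)Y - (-3).
The right side is L{exp(-7*t)} = 1/(s + 7).
So (s^2 + 4*s - 9)Y = 1/(s + 7) + (-3).
Solve for Y(s) and write it as one ratio of polynomials.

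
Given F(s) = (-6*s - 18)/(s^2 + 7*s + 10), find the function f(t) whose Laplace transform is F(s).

f(t) = -2*exp(-2*t) - 4*exp(-5*t)

Factor the denominator: s^2 + 7*s + 10 = (s + 2)*(s + 5).
Partial fraction decomposition gives [-4/(s + 5)] + [-2/(s + 2)].
Invert each term: -4/(s + 5) ↔ -4e^(-5t); -2/(s + 2) ↔ -2e^(-2t).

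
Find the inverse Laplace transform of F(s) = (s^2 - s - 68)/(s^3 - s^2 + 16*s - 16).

Factor the denominator: s^3 - s^2 + 16*s - 16 = (s - 1)*(s^2 + 16).
Partial fraction decomposition gives [-4/(s - 1)] + [5*s/(s^2 + 16)] + [4/(s^2 + 16)].
Invert each term: -4/(s - 1) ↔ -4e^(t); 5·s/(s^2 + 16) ↔ 5cos(4t); 1·4/(s^2 + 16) ↔ sin(4t).

-4*exp(t) + sin(4*t) + 5*cos(4*t)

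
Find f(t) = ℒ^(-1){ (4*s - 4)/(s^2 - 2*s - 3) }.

Factor the denominator: s^2 - 2*s - 3 = (s - 3)*(s + 1).
Partial fraction decomposition gives [2/(s - 3)] + [2/(s + 1)].
Invert each term: 2/(s - 3) ↔ 2e^(3t); 2/(s + 1) ↔ 2e^(-t).

f(t) = 2*exp(3*t) + 2*exp(-t)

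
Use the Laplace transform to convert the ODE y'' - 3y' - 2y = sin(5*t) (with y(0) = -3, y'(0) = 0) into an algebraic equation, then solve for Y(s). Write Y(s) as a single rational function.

Y(s) = (-3*s^3 + 9*s^2 - 75*s + 230)/(s^4 - 3*s^3 + 23*s^2 - 75*s - 50)

Transform both sides with L{·}.
The derivative rules (L{y''} = s^2 Y - s·y(0) - y'(0) and L{y'} = sY - y(0), with y(0) = -3, y'(0) = 0) turn the left side into (s^2 - 3*s - 2)Y - (-3*s + 9).
The right side is L{sin(5*t)} = 5/(s^2 + 25).
So (s^2 - 3*s - 2)Y = 5/(s^2 + 25) + (-3*s + 9).
Isolate Y and clear denominators.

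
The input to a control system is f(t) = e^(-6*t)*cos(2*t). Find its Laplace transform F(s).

L{cos(2t)} = s/(s^2 + 4).
By the first shifting theorem, multiplying by e^(-6t) replaces s with s + 6.

F(s) = (s + 6)/((s + 6)^2 + 4)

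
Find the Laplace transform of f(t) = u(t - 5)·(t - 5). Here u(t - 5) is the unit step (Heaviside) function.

By the second shifting theorem, L{u(t - c)·g(t - c)} = e^(-cs)·G(s) with c = 5 and G(s) = L{g(t)}.
L{t} = 1!/s^2 = 1/s^2.

exp(-5*s)/s^2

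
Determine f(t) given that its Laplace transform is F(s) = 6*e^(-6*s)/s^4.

f(t) = Heaviside(t - 6)*((t - 6)^3)

The factor e^(-6s) signals a time shift by c = 6 (second shifting theorem).
L{t^3} = 3!/s^4 = 6/s^4, so L^-1{6/s^4} = t^3.
Hence the inverse is u(t - 6) times that function evaluated at t - 6.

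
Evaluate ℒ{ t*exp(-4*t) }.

L{e^(-4t)} = 1/(s + 4).
Then apply L{t·g(t)} = -d/ds[G(s)] with G(s) = 1/(s + 4):
differentiating 1 time and applying the sign gives (s + 4)^(-2).

(s + 4)^(-2)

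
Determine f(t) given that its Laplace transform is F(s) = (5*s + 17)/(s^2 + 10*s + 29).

Complete the square in the denominator: s^2 + 10*s + 29 = (s + 5)^2 + 2^2.
Split the numerator to match: 5*s + 17 = 5·(s + 5) - 4·2.
Invert each term: 5·(s + 5)/((s + 5)^2 + 4) ↔ 5e^(-5t)cos(2t); -4·2/((s + 5)^2 + 4) ↔ -4e^(-5t)sin(2t).

f(t) = -4*exp(-5*t)*sin(2*t) + 5*exp(-5*t)*cos(2*t)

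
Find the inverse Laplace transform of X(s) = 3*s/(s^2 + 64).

3*cos(8*t)

Since L{cos(8t)} = s/(s^2 + 64), the inverse is cos(8*t), scaled by 3.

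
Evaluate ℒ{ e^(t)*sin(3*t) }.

L{sin(3t)} = 3/(s^2 + 9).
By the first shifting theorem, multiplying by e^(t) replaces s with s - 1.

3/((s - 1)^2 + 9)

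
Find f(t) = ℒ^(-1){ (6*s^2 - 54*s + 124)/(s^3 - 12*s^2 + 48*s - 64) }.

Factor the denominator: s^3 - 12*s^2 + 48*s - 64 = (s - 4)^3.
Partial fraction decomposition gives [6/(s - 4)] + [-6/(s - 4)^2] + [4/(s - 4)^3].
Invert each term: 6/(s - 4) ↔ 6e^(4t); -6/(s - 4)^2 ↔ -6t·e^(4t); 4/(s - 4)^3 ↔ (2)t^2·e^(4t).

f(t) = 2*t^2*exp(4*t) - 6*t*exp(4*t) + 6*exp(4*t)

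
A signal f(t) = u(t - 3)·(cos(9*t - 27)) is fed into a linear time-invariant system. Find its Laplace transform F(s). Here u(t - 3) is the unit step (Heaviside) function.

F(s) = s*exp(-3*s)/(s^2 + 81)

By the second shifting theorem, L{u(t - c)·g(t - c)} = e^(-cs)·G(s) with c = 3 and G(s) = L{g(t)}.
L{cos(9t)} = s/(s^2 + 81).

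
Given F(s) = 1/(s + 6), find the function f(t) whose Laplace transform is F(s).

f(t) = exp(-6*t)

Since L{e^(-6t)} = 1/(s + 6), the inverse is e^(-6*t).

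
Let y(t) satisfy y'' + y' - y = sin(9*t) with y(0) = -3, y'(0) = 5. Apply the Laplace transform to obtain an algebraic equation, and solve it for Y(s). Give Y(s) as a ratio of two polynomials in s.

Take the Laplace transform of both sides.
With L{y''} = s^2 Y - s·y(0) - y'(0) and L{y'} = sY - y(0), with y(0) = -3, y'(0) = 5: the LHS transforms to (s^2 + s - 1)Y - (-3*s + 2).
The right side is L{sin(9*t)} = 9/(s^2 + 81).
So (s^2 + s - 1)Y = 9/(s^2 + 81) + (-3*s + 2).
Solve for Y(s) and write it as one ratio of polynomials.

Y(s) = (-3*s^3 + 2*s^2 - 243*s + 171)/(s^4 + s^3 + 80*s^2 + 81*s - 81)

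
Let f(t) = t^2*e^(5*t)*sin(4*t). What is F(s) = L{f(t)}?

F(s) = 8*(3*s^2 - 30*s + 59)/(s^2 - 10*s + 41)^3

L{sin(4t)} = 4/(s^2 + 16).
Multiplying by e^(5t) shifts s → s - 5, so L{e^(5*t)*sin(4*t)} = 4/((s - 5)^2 + 16).
Then apply L{t^2·g(t)} = (-1)^2 d^2/ds^2[G(s)] with G(s) = 4/((s - 5)^2 + 16):
differentiating 2 times and applying the sign gives 8*(3*s^2 - 30*s + 59)/(s^2 - 10*s + 41)^3.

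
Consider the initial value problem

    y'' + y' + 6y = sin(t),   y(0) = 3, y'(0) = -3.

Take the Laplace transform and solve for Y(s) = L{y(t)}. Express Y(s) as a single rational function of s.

Apply the Laplace transform to the equation.
With L{y''} = s^2 Y - s·y(0) - y'(0) and L{y'} = sY - y(0), with y(0) = 3, y'(0) = -3: the LHS transforms to (s^2 + s + 6)Y - (3*s).
The right side is L{sin(t)} = 1/(s^2 + 1).
So (s^2 + s + 6)Y = 1/(s^2 + 1) + (3*s).
Solve for Y(s) and write it as one ratio of polynomials.

Y(s) = (3*s^3 + 3*s + 1)/(s^4 + s^3 + 7*s^2 + s + 6)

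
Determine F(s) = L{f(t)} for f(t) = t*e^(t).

F(s) = (s - 1)^(-2)

L{e^(t)} = 1/(s - 1).
Then apply L{t·g(t)} = -d/ds[G(s)] with G(s) = 1/(s - 1):
differentiating 1 time and applying the sign gives (s - 1)^(-2).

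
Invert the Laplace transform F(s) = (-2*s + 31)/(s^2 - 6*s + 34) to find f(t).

Complete the square in the denominator: s^2 - 6*s + 34 = (s - 3)^2 + 5^2.
Split the numerator to match: -2*s + 31 = -2·(s - 3) + 5·5.
Invert each term: -2·(s - 3)/((s - 3)^2 + 25) ↔ -2e^(3t)cos(5t); 5·5/((s - 3)^2 + 25) ↔ 5e^(3t)sin(5t).

f(t) = 5*exp(3*t)*sin(5*t) - 2*exp(3*t)*cos(5*t)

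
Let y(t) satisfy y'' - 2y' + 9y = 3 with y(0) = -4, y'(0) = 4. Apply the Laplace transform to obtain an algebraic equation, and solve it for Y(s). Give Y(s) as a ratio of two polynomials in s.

Transform both sides with L{·}.
Using L{y''} = s^2 Y - s·y(0) - y'(0) and L{y'} = sY - y(0), with y(0) = -4, y'(0) = 4, the left side becomes (s^2 - 2*s + 9)Y - (-4*s + 12).
The right side is L{3} = 3/s.
So (s^2 - 2*s + 9)Y = 3/s + (-4*s + 12).
Divide through and combine into a single rational function.

Y(s) = (-4*s^2 + 12*s + 3)/(s^3 - 2*s^2 + 9*s)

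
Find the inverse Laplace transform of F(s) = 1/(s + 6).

exp(-6*t)

Since L{e^(-6t)} = 1/(s + 6), the inverse is e^(-6*t).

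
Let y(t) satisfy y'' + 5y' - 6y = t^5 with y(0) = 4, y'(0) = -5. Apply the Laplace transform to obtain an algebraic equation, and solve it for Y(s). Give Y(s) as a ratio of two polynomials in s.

Y(s) = (4*s^7 + 15*s^6 + 120)/(s^8 + 5*s^7 - 6*s^6)

Laplace-transform each side.
Using L{y''} = s^2 Y - s·y(0) - y'(0) and L{y'} = sY - y(0), with y(0) = 4, y'(0) = -5, the left side becomes (s^2 + 5*s - 6)Y - (4*s + 15).
The right side is L{t^5} = 120/s^6.
So (s^2 + 5*s - 6)Y = 120/s^6 + (4*s + 15).
Solve for Y(s) and write it as one ratio of polynomials.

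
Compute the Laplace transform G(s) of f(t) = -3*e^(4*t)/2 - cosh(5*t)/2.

G(s) = -s/(2*(s^2 - 25)) - 3/(2*(s - 4))

Apply the Laplace transform termwise.
(-3/2)·[L{e^(4t)} = 1/(s - 4)]; (-1/2)·[L{cosh(5t)} = s/(s^2 - 25)].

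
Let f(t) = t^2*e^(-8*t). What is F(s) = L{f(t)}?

F(s) = 2/(s + 8)^3

L{e^(-8t)} = 1/(s + 8).
Then apply L{t^2·g(t)} = (-1)^2 d^2/ds^2[G(s)] with G(s) = 1/(s + 8):
differentiating 2 times and applying the sign gives 2/(s + 8)^3.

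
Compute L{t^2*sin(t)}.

2*(3*s^2 - 1)/(s^2 + 1)^3

L{sin(t)} = 1/(s^2 + 1).
Then apply L{t^2·g(t)} = (-1)^2 d^2/ds^2[H(s)] with H(s) = 1/(s^2 + 1):
differentiating 2 times and applying the sign gives 2*(3*s^2 - 1)/(s^2 + 1)^3.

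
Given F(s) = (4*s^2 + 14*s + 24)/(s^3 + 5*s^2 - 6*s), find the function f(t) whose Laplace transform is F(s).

f(t) = 6*exp(t) - 4 + 2*exp(-6*t)

Factor the denominator: s^3 + 5*s^2 - 6*s = s*(s - 1)*(s + 6).
Partial fraction decomposition gives [6/(s - 1)] + [2/(s + 6)] + [-4/s].
Invert each term: 6/(s - 1) ↔ 6e^(t); 2/(s + 6) ↔ 2e^(-6t); -4/(s - 0) ↔ -4e^(0t).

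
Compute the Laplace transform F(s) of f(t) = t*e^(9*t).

L{e^(9t)} = 1/(s - 9).
Then apply L{t·g(t)} = -d/ds[G(s)] with G(s) = 1/(s - 9):
differentiating 1 time and applying the sign gives (s - 9)^(-2).

F(s) = (s - 9)^(-2)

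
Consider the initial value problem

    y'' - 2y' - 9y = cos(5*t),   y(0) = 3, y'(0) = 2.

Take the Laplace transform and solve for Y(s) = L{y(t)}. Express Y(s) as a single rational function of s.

Y(s) = (3*s^3 - 4*s^2 + 76*s - 100)/(s^4 - 2*s^3 + 16*s^2 - 50*s - 225)

Laplace-transform each side.
The derivative rules (L{y''} = s^2 Y - s·y(0) - y'(0) and L{y'} = sY - y(0), with y(0) = 3, y'(0) = 2) turn the left side into (s^2 - 2*s - 9)Y - (3*s - 4).
The right side is L{cos(5*t)} = s/(s^2 + 25).
So (s^2 - 2*s - 9)Y = s/(s^2 + 25) + (3*s - 4).
Solve for Y(s) and write it as one ratio of polynomials.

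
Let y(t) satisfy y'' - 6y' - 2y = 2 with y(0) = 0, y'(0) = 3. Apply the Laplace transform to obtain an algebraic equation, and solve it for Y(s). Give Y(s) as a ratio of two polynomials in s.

Y(s) = (3*s + 2)/(s^3 - 6*s^2 - 2*s)

Take the Laplace transform of both sides.
Using L{y''} = s^2 Y - s·y(0) - y'(0) and L{y'} = sY - y(0), with y(0) = 0, y'(0) = 3, the left side becomes (s^2 - 6*s - 2)Y - (3).
The right side is L{2} = 2/s.
So (s^2 - 6*s - 2)Y = 2/s + (3).
Divide through and combine into a single rational function.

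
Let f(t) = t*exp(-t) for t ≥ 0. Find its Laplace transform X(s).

L{e^(-t)} = 1/(s + 1).
Then apply L{t·g(t)} = -d/ds[G(s)] with G(s) = 1/(s + 1):
differentiating 1 time and applying the sign gives (s + 1)^(-2).

X(s) = (s + 1)^(-2)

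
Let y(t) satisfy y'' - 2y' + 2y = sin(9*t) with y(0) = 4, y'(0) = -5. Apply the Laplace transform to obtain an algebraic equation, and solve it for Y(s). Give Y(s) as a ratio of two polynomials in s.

Transform both sides with L{·}.
The derivative rules (L{y''} = s^2 Y - s·y(0) - y'(0) and L{y'} = sY - y(0), with y(0) = 4, y'(0) = -5) turn the left side into (s^2 - 2*s + 2)Y - (4*s - 13).
The right side is L{sin(9*t)} = 9/(s^2 + 81).
So (s^2 - 2*s + 2)Y = 9/(s^2 + 81) + (4*s - 13).
Divide through and combine into a single rational function.

Y(s) = (4*s^3 - 13*s^2 + 324*s - 1044)/(s^4 - 2*s^3 + 83*s^2 - 162*s + 162)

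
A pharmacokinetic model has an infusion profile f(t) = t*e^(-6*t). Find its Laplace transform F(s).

F(s) = (s + 6)^(-2)

L{e^(-6t)} = 1/(s + 6).
Then apply L{t·g(t)} = -d/ds[G(s)] with G(s) = 1/(s + 6):
differentiating 1 time and applying the sign gives (s + 6)^(-2).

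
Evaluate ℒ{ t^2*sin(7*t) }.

L{sin(7t)} = 7/(s^2 + 49).
Then apply L{t^2·g(t)} = (-1)^2 d^2/ds^2[G(s)] with G(s) = 7/(s^2 + 49):
differentiating 2 times and applying the sign gives 14*(3*s^2 - 49)/(s^2 + 49)^3.

14*(3*s^2 - 49)/(s^2 + 49)^3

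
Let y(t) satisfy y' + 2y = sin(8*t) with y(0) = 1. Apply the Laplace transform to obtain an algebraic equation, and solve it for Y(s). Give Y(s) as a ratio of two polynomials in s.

Apply the Laplace transform to the equation.
With L{y'} = sY - y(0) = sY - 1: the LHS transforms to (s + 2)Y - (1).
The right side is L{sin(8*t)} = 8/(s^2 + 64).
So (s + 2)Y = 8/(s^2 + 64) + (1).
Divide through and combine into a single rational function.

Y(s) = (s^2 + 72)/(s^3 + 2*s^2 + 64*s + 128)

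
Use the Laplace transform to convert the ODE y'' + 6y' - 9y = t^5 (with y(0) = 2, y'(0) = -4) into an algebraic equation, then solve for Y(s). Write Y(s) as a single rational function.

Y(s) = (2*s^7 + 8*s^6 + 120)/(s^8 + 6*s^7 - 9*s^6)

Take the Laplace transform of both sides.
The derivative rules (L{y''} = s^2 Y - s·y(0) - y'(0) and L{y'} = sY - y(0), with y(0) = 2, y'(0) = -4) turn the left side into (s^2 + 6*s - 9)Y - (2*s + 8).
The right side is L{t^5} = 120/s^6.
So (s^2 + 6*s - 9)Y = 120/s^6 + (2*s + 8).
Isolate Y and clear denominators.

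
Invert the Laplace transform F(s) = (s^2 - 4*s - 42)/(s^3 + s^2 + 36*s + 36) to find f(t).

Factor the denominator: s^3 + s^2 + 36*s + 36 = (s + 1)*(s^2 + 36).
Partial fraction decomposition gives [-1/(s + 1)] + [2*s/(s^2 + 36)] + [-6/(s^2 + 36)].
Invert each term: -1/(s + 1) ↔ -e^(-t); 2·s/(s^2 + 36) ↔ 2cos(6t); -1·6/(s^2 + 36) ↔ -sin(6t).

f(t) = -sin(6*t) + 2*cos(6*t) - exp(-t)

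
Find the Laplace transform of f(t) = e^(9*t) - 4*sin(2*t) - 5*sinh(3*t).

-8/(s^2 + 4) - 15/(s^2 - 9) + 1/(s - 9)

Apply the Laplace transform termwise.
L{e^(9t)} = 1/(s - 9); (-5)·[L{sinh(3t)} = 3/(s^2 - 9)]; (-4)·[L{sin(2t)} = 2/(s^2 + 4)].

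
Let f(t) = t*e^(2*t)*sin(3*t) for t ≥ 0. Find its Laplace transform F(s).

L{sin(3t)} = 3/(s^2 + 9).
Multiplying by e^(2t) shifts s → s - 2, so L{e^(2*t)*sin(3*t)} = 3/((s - 2)^2 + 9).
Then apply L{t·g(t)} = -d/ds[G(s)] with G(s) = 3/((s - 2)^2 + 9):
differentiating 1 time and applying the sign gives 6*(s - 2)/(s^2 - 4*s + 13)^2.

F(s) = 6*(s - 2)/(s^2 - 4*s + 13)^2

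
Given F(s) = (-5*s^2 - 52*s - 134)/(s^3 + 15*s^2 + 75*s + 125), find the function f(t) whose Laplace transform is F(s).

f(t) = t^2*exp(-5*t)/2 - 2*t*exp(-5*t) - 5*exp(-5*t)

Factor the denominator: s^3 + 15*s^2 + 75*s + 125 = (s + 5)^3.
Partial fraction decomposition gives [-5/(s + 5)] + [-2/(s + 5)^2] + [(s + 5)^(-3)].
Invert each term: -5/(s + 5) ↔ -5e^(-5t); -2/(s + 5)^2 ↔ -2t·e^(-5t); 1/(s + 5)^3 ↔ (1/2)t^2·e^(-5t).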